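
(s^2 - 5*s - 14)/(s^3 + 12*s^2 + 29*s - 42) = (s^2 - 5*s - 14)/(s^3 + 12*s^2 + 29*s - 42)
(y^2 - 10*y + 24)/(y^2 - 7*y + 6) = (y - 4)/(y - 1)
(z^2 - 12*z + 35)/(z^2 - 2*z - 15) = (z - 7)/(z + 3)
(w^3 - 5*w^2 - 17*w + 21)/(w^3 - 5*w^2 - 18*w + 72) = (w^3 - 5*w^2 - 17*w + 21)/(w^3 - 5*w^2 - 18*w + 72)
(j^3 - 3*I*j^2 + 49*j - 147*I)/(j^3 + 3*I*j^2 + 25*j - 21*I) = (j - 7*I)/(j - I)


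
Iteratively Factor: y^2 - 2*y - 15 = (y + 3)*(y - 5)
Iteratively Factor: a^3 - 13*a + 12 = (a - 1)*(a^2 + a - 12) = (a - 3)*(a - 1)*(a + 4)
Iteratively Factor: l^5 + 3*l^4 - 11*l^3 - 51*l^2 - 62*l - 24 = (l + 1)*(l^4 + 2*l^3 - 13*l^2 - 38*l - 24) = (l - 4)*(l + 1)*(l^3 + 6*l^2 + 11*l + 6) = (l - 4)*(l + 1)*(l + 3)*(l^2 + 3*l + 2) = (l - 4)*(l + 1)*(l + 2)*(l + 3)*(l + 1)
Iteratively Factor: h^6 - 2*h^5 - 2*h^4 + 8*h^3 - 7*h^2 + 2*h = (h + 2)*(h^5 - 4*h^4 + 6*h^3 - 4*h^2 + h) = (h - 1)*(h + 2)*(h^4 - 3*h^3 + 3*h^2 - h) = (h - 1)^2*(h + 2)*(h^3 - 2*h^2 + h) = h*(h - 1)^2*(h + 2)*(h^2 - 2*h + 1) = h*(h - 1)^3*(h + 2)*(h - 1)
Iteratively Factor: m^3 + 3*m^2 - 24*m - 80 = (m + 4)*(m^2 - m - 20) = (m - 5)*(m + 4)*(m + 4)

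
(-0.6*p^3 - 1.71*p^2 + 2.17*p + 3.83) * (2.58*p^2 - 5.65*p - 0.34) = -1.548*p^5 - 1.0218*p^4 + 15.4641*p^3 - 1.7977*p^2 - 22.3773*p - 1.3022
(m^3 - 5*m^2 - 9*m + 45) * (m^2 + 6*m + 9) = m^5 + m^4 - 30*m^3 - 54*m^2 + 189*m + 405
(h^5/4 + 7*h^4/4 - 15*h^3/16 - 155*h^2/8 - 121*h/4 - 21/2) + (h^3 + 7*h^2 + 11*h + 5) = h^5/4 + 7*h^4/4 + h^3/16 - 99*h^2/8 - 77*h/4 - 11/2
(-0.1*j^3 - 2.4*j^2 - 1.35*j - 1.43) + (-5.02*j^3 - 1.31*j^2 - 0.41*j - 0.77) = -5.12*j^3 - 3.71*j^2 - 1.76*j - 2.2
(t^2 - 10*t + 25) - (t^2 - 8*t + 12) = 13 - 2*t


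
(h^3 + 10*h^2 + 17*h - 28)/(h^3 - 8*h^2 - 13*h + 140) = (h^2 + 6*h - 7)/(h^2 - 12*h + 35)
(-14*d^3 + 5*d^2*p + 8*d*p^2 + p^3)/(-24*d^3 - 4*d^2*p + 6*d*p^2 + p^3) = (-7*d^2 + 6*d*p + p^2)/(-12*d^2 + 4*d*p + p^2)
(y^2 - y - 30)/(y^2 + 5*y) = (y - 6)/y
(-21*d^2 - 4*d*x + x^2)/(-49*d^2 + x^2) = (3*d + x)/(7*d + x)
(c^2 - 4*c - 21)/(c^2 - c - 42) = (c + 3)/(c + 6)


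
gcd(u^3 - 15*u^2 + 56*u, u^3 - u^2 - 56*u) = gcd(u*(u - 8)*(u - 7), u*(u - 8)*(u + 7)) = u^2 - 8*u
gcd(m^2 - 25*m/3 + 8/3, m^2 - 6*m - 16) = m - 8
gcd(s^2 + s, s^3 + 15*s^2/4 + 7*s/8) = s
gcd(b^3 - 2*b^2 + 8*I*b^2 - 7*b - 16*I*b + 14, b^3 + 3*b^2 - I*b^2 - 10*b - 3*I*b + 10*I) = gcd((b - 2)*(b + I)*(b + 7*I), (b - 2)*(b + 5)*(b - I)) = b - 2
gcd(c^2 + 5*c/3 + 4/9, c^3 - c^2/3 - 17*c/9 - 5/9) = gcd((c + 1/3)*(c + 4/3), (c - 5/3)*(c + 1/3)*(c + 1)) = c + 1/3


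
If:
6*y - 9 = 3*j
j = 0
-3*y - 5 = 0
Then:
No Solution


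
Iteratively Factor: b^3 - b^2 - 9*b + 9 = (b - 3)*(b^2 + 2*b - 3) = (b - 3)*(b + 3)*(b - 1)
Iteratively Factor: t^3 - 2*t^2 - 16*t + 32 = (t - 2)*(t^2 - 16) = (t - 4)*(t - 2)*(t + 4)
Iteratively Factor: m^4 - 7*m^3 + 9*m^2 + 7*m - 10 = (m + 1)*(m^3 - 8*m^2 + 17*m - 10) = (m - 5)*(m + 1)*(m^2 - 3*m + 2) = (m - 5)*(m - 1)*(m + 1)*(m - 2)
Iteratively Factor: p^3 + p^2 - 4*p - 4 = (p - 2)*(p^2 + 3*p + 2) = (p - 2)*(p + 2)*(p + 1)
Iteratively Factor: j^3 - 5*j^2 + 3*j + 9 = (j + 1)*(j^2 - 6*j + 9) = (j - 3)*(j + 1)*(j - 3)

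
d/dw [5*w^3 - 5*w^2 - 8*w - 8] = 15*w^2 - 10*w - 8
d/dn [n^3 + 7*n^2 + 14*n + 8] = 3*n^2 + 14*n + 14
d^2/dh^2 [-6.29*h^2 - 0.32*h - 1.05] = -12.5800000000000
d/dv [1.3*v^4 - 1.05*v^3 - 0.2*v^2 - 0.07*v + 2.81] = 5.2*v^3 - 3.15*v^2 - 0.4*v - 0.07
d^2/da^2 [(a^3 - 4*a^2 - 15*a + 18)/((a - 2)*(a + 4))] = 10*(a^3 - 18*a^2 - 12*a - 56)/(a^6 + 6*a^5 - 12*a^4 - 88*a^3 + 96*a^2 + 384*a - 512)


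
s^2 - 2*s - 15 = (s - 5)*(s + 3)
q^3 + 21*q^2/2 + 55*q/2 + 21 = (q + 3/2)*(q + 2)*(q + 7)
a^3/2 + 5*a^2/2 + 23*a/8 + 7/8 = (a/2 + 1/4)*(a + 1)*(a + 7/2)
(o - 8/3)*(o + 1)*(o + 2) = o^3 + o^2/3 - 6*o - 16/3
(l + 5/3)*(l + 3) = l^2 + 14*l/3 + 5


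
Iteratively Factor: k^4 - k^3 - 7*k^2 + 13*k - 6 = (k - 1)*(k^3 - 7*k + 6) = (k - 1)^2*(k^2 + k - 6) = (k - 1)^2*(k + 3)*(k - 2)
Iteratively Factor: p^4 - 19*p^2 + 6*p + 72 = (p + 4)*(p^3 - 4*p^2 - 3*p + 18) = (p - 3)*(p + 4)*(p^2 - p - 6) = (p - 3)*(p + 2)*(p + 4)*(p - 3)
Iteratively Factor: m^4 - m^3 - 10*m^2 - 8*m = (m + 1)*(m^3 - 2*m^2 - 8*m) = m*(m + 1)*(m^2 - 2*m - 8) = m*(m - 4)*(m + 1)*(m + 2)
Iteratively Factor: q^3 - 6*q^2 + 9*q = (q - 3)*(q^2 - 3*q) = q*(q - 3)*(q - 3)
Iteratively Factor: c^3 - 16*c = (c - 4)*(c^2 + 4*c) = c*(c - 4)*(c + 4)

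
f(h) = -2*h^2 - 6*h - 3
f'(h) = -4*h - 6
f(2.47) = -30.02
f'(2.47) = -15.88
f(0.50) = -6.50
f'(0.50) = -8.00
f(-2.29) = 0.25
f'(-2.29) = 3.16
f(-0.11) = -2.36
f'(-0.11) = -5.56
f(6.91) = -139.96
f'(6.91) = -33.64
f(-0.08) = -2.53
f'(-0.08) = -5.68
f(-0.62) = -0.05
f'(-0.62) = -3.52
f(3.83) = -55.32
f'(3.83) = -21.32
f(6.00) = -111.00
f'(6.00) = -30.00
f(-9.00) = -111.00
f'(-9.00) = 30.00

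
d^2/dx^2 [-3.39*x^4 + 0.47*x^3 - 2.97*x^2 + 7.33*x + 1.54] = -40.68*x^2 + 2.82*x - 5.94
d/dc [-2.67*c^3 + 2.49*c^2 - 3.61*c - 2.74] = -8.01*c^2 + 4.98*c - 3.61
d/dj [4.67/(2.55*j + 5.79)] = -11.9085/(2.55*j + 5.79)^2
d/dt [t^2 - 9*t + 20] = 2*t - 9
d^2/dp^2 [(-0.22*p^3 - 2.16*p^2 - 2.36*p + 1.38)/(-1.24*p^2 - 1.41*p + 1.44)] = (4.44089209850063e-16*p^5 + 1.364812*p^3 + 7.72992*p^2 + 13.544496*p + 8.126028)/(1.906624*p^6 + 6.504048*p^5 + 0.753299999999999*p^4 - 12.302955*p^3 - 0.8748*p^2 + 8.771328*p - 2.985984)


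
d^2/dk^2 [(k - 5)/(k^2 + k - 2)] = 2*((4 - 3*k)*(k^2 + k - 2) + (k - 5)*(2*k + 1)^2)/(k^2 + k - 2)^3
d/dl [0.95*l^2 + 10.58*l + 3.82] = 1.9*l + 10.58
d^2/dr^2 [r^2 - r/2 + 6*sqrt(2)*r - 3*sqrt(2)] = 2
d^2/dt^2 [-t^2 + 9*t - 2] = -2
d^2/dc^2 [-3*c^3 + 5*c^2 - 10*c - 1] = 10 - 18*c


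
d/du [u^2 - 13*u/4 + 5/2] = 2*u - 13/4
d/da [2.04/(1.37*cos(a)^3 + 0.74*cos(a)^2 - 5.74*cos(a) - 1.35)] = (8.3844*cos(a)^2 + 3.0192*cos(a) - 11.7096)*sin(a)/(1.37*cos(a)^3 + 0.74*cos(a)^2 - 5.74*cos(a) - 1.35)^2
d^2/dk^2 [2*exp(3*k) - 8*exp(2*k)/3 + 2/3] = (18*exp(k) - 32/3)*exp(2*k)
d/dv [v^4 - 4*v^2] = 4*v*(v^2 - 2)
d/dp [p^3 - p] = 3*p^2 - 1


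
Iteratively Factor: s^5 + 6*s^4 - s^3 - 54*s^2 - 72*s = (s + 3)*(s^4 + 3*s^3 - 10*s^2 - 24*s) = s*(s + 3)*(s^3 + 3*s^2 - 10*s - 24) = s*(s + 3)*(s + 4)*(s^2 - s - 6) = s*(s - 3)*(s + 3)*(s + 4)*(s + 2)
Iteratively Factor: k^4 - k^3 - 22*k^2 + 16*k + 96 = (k + 4)*(k^3 - 5*k^2 - 2*k + 24) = (k + 2)*(k + 4)*(k^2 - 7*k + 12) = (k - 4)*(k + 2)*(k + 4)*(k - 3)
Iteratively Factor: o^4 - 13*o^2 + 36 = (o - 2)*(o^3 + 2*o^2 - 9*o - 18) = (o - 2)*(o + 3)*(o^2 - o - 6) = (o - 3)*(o - 2)*(o + 3)*(o + 2)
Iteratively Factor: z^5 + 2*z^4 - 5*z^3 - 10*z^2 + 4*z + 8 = (z - 2)*(z^4 + 4*z^3 + 3*z^2 - 4*z - 4) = (z - 2)*(z - 1)*(z^3 + 5*z^2 + 8*z + 4) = (z - 2)*(z - 1)*(z + 2)*(z^2 + 3*z + 2) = (z - 2)*(z - 1)*(z + 2)^2*(z + 1)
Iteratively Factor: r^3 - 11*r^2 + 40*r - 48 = (r - 4)*(r^2 - 7*r + 12) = (r - 4)*(r - 3)*(r - 4)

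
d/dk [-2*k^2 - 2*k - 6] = -4*k - 2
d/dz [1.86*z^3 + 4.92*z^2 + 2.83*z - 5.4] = 5.58*z^2 + 9.84*z + 2.83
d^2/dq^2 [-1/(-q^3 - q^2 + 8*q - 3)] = 2*(-(3*q + 1)*(q^3 + q^2 - 8*q + 3) + (3*q^2 + 2*q - 8)^2)/(q^3 + q^2 - 8*q + 3)^3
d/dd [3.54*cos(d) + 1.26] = -3.54*sin(d)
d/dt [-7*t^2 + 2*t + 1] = 2 - 14*t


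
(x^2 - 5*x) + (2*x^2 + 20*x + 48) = 3*x^2 + 15*x + 48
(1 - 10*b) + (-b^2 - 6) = -b^2 - 10*b - 5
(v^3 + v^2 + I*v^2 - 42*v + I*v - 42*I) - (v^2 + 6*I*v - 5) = v^3 + I*v^2 - 42*v - 5*I*v + 5 - 42*I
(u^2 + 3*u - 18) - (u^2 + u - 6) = 2*u - 12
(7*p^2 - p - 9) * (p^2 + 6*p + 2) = 7*p^4 + 41*p^3 - p^2 - 56*p - 18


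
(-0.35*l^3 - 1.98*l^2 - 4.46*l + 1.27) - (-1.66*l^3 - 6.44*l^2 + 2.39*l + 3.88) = 1.31*l^3 + 4.46*l^2 - 6.85*l - 2.61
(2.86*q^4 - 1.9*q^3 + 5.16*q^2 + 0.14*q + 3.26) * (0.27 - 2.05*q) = -5.863*q^5 + 4.6672*q^4 - 11.091*q^3 + 1.1062*q^2 - 6.6452*q + 0.8802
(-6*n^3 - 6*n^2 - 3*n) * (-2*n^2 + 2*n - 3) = 12*n^5 + 12*n^3 + 12*n^2 + 9*n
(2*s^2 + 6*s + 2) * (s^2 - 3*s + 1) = 2*s^4 - 14*s^2 + 2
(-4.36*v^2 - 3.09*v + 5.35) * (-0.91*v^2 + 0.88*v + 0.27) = 3.9676*v^4 - 1.0249*v^3 - 8.7649*v^2 + 3.8737*v + 1.4445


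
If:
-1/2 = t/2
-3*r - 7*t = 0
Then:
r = 7/3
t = -1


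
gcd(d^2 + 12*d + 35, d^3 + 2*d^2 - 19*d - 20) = d + 5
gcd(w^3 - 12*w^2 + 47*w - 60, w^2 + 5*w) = 1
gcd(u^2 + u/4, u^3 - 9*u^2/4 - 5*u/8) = u^2 + u/4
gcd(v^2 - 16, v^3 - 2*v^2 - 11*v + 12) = v - 4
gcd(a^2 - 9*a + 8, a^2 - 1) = a - 1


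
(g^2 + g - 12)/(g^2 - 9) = (g + 4)/(g + 3)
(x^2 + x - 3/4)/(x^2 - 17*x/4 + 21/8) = 2*(4*x^2 + 4*x - 3)/(8*x^2 - 34*x + 21)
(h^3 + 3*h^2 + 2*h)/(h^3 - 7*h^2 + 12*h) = (h^2 + 3*h + 2)/(h^2 - 7*h + 12)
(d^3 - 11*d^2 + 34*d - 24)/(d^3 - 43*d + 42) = (d - 4)/(d + 7)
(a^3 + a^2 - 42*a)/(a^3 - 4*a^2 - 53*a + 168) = a*(a - 6)/(a^2 - 11*a + 24)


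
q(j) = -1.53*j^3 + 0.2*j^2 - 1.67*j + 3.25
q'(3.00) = -41.78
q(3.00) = -41.27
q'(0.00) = -1.67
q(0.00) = 3.25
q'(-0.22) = -1.98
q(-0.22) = 3.64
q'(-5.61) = -148.37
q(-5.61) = 289.05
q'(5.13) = -120.41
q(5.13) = -206.61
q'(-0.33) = -2.30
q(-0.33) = 3.88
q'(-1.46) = -12.04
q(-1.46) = 10.88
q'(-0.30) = -2.20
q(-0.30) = 3.81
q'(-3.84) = -70.89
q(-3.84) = 99.25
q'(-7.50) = -262.86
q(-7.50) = 672.49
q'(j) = -4.59*j^2 + 0.4*j - 1.67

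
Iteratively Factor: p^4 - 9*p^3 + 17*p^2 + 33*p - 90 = (p - 3)*(p^3 - 6*p^2 - p + 30) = (p - 5)*(p - 3)*(p^2 - p - 6) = (p - 5)*(p - 3)^2*(p + 2)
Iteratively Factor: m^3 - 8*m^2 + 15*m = (m - 5)*(m^2 - 3*m) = m*(m - 5)*(m - 3)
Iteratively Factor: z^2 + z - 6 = (z - 2)*(z + 3)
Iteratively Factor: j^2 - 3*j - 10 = (j - 5)*(j + 2)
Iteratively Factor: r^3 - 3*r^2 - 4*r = (r - 4)*(r^2 + r) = (r - 4)*(r + 1)*(r)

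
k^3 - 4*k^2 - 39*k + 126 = (k - 7)*(k - 3)*(k + 6)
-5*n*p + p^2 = p*(-5*n + p)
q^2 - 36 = (q - 6)*(q + 6)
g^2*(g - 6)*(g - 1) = g^4 - 7*g^3 + 6*g^2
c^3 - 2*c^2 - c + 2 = (c - 2)*(c - 1)*(c + 1)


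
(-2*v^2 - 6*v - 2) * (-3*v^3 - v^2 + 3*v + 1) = 6*v^5 + 20*v^4 + 6*v^3 - 18*v^2 - 12*v - 2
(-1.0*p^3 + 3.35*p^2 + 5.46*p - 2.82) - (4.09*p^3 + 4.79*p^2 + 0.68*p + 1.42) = -5.09*p^3 - 1.44*p^2 + 4.78*p - 4.24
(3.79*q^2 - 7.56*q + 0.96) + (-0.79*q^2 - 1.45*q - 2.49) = 3.0*q^2 - 9.01*q - 1.53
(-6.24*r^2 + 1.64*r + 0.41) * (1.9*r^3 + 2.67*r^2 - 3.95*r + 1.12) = -11.856*r^5 - 13.5448*r^4 + 29.8058*r^3 - 12.3721*r^2 + 0.2173*r + 0.4592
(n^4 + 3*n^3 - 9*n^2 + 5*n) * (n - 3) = n^5 - 18*n^3 + 32*n^2 - 15*n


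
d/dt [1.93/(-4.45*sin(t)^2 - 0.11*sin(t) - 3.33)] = (17.177*sin(t) + 0.2123)*cos(t)/(4.45*sin(t)^2 + 0.11*sin(t) + 3.33)^2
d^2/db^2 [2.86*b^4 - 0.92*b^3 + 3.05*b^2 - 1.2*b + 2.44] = 34.32*b^2 - 5.52*b + 6.1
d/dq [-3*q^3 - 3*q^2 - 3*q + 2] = -9*q^2 - 6*q - 3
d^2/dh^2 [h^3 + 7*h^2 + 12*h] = 6*h + 14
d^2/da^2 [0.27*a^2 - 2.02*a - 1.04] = 0.540000000000000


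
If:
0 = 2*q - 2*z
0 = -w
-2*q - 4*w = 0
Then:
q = 0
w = 0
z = 0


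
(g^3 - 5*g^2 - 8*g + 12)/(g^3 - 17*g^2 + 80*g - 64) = (g^2 - 4*g - 12)/(g^2 - 16*g + 64)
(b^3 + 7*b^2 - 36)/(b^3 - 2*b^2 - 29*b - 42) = (b^2 + 4*b - 12)/(b^2 - 5*b - 14)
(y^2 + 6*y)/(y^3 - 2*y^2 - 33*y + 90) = y/(y^2 - 8*y + 15)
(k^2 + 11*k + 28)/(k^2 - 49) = (k + 4)/(k - 7)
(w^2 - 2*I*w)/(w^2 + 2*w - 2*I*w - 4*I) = w/(w + 2)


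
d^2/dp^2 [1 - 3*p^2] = -6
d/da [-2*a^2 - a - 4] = -4*a - 1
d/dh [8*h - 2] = 8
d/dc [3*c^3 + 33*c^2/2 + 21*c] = 9*c^2 + 33*c + 21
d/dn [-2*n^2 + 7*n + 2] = 7 - 4*n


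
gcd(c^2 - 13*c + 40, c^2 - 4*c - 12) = 1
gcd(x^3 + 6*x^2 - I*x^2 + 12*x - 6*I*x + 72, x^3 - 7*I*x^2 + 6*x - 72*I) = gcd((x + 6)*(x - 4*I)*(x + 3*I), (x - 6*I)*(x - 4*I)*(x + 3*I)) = x^2 - I*x + 12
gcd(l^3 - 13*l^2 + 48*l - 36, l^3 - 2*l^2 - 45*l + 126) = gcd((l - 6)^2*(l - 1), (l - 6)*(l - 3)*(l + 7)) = l - 6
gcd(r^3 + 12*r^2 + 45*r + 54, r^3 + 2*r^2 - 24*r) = r + 6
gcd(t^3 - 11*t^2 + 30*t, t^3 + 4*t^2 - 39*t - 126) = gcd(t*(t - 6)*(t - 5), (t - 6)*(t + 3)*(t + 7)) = t - 6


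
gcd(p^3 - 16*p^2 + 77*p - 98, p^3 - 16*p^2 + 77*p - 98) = p^3 - 16*p^2 + 77*p - 98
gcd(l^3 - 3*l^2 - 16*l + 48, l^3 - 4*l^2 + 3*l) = l - 3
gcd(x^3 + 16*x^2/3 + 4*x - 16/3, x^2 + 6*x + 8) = x^2 + 6*x + 8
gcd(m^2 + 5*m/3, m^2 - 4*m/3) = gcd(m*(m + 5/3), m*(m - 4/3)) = m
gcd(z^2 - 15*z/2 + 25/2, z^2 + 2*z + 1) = 1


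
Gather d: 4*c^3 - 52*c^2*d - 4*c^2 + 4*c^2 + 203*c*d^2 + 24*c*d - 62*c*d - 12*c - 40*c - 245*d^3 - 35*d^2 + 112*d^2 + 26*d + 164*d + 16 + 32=4*c^3 - 52*c - 245*d^3 + d^2*(203*c + 77) + d*(-52*c^2 - 38*c + 190) + 48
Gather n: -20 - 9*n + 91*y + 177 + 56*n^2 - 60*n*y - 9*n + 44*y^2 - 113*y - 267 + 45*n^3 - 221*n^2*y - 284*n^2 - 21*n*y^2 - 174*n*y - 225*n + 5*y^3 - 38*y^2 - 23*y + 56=45*n^3 + n^2*(-221*y - 228) + n*(-21*y^2 - 234*y - 243) + 5*y^3 + 6*y^2 - 45*y - 54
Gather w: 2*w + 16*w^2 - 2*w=16*w^2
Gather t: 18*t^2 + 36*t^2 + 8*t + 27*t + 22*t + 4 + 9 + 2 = 54*t^2 + 57*t + 15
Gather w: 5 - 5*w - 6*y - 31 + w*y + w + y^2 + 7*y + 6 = w*(y - 4) + y^2 + y - 20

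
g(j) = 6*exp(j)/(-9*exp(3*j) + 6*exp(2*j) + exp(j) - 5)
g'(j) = 6*(27*exp(3*j) - 12*exp(2*j) - exp(j))*exp(j)/(-9*exp(3*j) + 6*exp(2*j) + exp(j) - 5)^2 + 6*exp(j)/(-9*exp(3*j) + 6*exp(2*j) + exp(j) - 5)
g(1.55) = -0.03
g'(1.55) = 0.08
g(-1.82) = -0.21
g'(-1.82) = -0.22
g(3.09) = -0.00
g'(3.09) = 0.00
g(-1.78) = -0.22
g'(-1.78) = -0.23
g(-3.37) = -0.04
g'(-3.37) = -0.04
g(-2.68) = -0.08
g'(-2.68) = -0.09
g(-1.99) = -0.17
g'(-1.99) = -0.18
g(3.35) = -0.00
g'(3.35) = 0.00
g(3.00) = 0.00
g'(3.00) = 0.00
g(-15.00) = 0.00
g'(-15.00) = 0.00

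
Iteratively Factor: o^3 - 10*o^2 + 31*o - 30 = (o - 2)*(o^2 - 8*o + 15) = (o - 3)*(o - 2)*(o - 5)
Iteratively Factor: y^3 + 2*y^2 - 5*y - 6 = (y + 1)*(y^2 + y - 6) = (y + 1)*(y + 3)*(y - 2)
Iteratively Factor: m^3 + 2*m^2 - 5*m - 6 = (m + 3)*(m^2 - m - 2) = (m - 2)*(m + 3)*(m + 1)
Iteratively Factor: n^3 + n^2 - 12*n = (n + 4)*(n^2 - 3*n) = (n - 3)*(n + 4)*(n)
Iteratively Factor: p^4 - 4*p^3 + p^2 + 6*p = (p - 2)*(p^3 - 2*p^2 - 3*p) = p*(p - 2)*(p^2 - 2*p - 3) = p*(p - 3)*(p - 2)*(p + 1)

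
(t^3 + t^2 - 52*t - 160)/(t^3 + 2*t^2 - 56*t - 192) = (t + 5)/(t + 6)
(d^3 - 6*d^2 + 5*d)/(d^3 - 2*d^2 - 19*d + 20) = d/(d + 4)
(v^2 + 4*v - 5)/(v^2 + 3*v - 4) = (v + 5)/(v + 4)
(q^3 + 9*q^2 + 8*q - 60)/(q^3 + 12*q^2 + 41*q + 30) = (q - 2)/(q + 1)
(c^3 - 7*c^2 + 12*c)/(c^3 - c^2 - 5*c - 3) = c*(c - 4)/(c^2 + 2*c + 1)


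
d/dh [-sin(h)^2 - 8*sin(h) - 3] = -2*(sin(h) + 4)*cos(h)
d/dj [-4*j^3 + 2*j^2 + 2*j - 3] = -12*j^2 + 4*j + 2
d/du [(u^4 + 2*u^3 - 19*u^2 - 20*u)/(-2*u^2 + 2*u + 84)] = (-2*u^5 + u^4 + 172*u^3 + 213*u^2 - 1596*u - 840)/(2*(u^4 - 2*u^3 - 83*u^2 + 84*u + 1764))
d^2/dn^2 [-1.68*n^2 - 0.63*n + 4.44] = -3.36000000000000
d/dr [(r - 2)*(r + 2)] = 2*r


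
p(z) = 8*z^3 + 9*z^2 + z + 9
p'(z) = 24*z^2 + 18*z + 1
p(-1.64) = -3.72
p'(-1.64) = 36.03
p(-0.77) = 9.91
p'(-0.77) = 1.37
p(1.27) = 41.17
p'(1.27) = 62.57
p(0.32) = 10.50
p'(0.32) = 9.22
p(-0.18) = 9.06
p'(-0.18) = -1.46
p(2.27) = 151.22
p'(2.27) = 165.53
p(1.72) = 78.05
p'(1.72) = 102.96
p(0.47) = 12.29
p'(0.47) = 14.76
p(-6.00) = -1401.00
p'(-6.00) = 757.00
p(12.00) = 15141.00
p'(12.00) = 3673.00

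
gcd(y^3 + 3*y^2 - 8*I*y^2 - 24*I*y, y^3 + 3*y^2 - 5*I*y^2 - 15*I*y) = y^2 + 3*y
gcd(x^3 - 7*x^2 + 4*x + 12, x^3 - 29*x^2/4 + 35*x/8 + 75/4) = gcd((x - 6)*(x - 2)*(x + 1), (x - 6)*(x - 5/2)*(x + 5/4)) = x - 6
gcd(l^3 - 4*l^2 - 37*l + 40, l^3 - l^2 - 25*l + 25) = l^2 + 4*l - 5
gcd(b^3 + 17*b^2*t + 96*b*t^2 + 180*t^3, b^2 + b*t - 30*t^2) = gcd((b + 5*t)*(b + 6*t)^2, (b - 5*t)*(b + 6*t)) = b + 6*t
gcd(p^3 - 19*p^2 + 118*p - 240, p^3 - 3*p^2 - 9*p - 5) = p - 5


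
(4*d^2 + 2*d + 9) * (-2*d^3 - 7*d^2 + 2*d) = -8*d^5 - 32*d^4 - 24*d^3 - 59*d^2 + 18*d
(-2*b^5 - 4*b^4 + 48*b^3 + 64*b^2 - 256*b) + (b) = -2*b^5 - 4*b^4 + 48*b^3 + 64*b^2 - 255*b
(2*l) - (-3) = 2*l + 3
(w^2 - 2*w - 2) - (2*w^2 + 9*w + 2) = -w^2 - 11*w - 4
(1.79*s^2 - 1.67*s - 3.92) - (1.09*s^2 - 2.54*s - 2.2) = 0.7*s^2 + 0.87*s - 1.72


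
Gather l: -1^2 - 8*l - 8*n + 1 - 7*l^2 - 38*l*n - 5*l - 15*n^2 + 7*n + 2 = -7*l^2 + l*(-38*n - 13) - 15*n^2 - n + 2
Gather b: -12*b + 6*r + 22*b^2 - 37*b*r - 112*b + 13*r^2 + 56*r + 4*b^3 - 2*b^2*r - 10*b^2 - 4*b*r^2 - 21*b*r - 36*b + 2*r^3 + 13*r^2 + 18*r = 4*b^3 + b^2*(12 - 2*r) + b*(-4*r^2 - 58*r - 160) + 2*r^3 + 26*r^2 + 80*r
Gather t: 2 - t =2 - t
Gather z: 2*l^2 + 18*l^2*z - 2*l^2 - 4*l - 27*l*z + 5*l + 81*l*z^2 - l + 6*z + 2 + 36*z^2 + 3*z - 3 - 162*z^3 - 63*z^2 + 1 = -162*z^3 + z^2*(81*l - 27) + z*(18*l^2 - 27*l + 9)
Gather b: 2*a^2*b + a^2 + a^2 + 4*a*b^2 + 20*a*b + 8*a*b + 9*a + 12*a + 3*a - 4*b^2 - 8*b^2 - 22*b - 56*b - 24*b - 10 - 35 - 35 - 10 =2*a^2 + 24*a + b^2*(4*a - 12) + b*(2*a^2 + 28*a - 102) - 90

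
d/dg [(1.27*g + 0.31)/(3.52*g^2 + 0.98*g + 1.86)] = (-4.4704*g^2 - 2.1824*g + 2.0584)/(12.3904*g^4 + 6.8992*g^3 + 14.0548*g^2 + 3.6456*g + 3.4596)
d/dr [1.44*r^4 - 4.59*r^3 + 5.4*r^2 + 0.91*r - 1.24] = 5.76*r^3 - 13.77*r^2 + 10.8*r + 0.91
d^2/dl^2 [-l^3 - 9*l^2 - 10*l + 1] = -6*l - 18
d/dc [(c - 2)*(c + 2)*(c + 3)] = 3*c^2 + 6*c - 4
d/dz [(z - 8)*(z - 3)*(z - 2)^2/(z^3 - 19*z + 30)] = (z^2 + 10*z - 66)/(z^2 + 10*z + 25)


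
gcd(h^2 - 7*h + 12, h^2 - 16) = h - 4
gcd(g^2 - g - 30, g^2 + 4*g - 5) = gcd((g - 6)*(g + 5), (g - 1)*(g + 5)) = g + 5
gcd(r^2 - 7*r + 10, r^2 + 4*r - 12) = r - 2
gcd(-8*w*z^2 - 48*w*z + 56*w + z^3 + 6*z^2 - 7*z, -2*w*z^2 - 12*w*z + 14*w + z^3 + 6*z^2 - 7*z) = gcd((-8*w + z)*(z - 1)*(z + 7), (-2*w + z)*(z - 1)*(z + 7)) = z^2 + 6*z - 7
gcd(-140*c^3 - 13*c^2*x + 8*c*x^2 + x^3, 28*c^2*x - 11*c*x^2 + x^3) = -4*c + x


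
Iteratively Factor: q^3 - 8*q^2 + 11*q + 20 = (q + 1)*(q^2 - 9*q + 20) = (q - 4)*(q + 1)*(q - 5)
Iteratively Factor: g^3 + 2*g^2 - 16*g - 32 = (g + 2)*(g^2 - 16) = (g + 2)*(g + 4)*(g - 4)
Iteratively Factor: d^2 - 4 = (d - 2)*(d + 2)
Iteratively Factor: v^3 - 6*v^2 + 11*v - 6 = (v - 2)*(v^2 - 4*v + 3) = (v - 3)*(v - 2)*(v - 1)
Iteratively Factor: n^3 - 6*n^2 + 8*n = (n - 4)*(n^2 - 2*n) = (n - 4)*(n - 2)*(n)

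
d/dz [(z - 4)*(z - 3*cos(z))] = z + (z - 4)*(3*sin(z) + 1) - 3*cos(z)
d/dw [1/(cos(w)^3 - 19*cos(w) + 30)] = (3*cos(w)^2 - 19)*sin(w)/(cos(w)^3 - 19*cos(w) + 30)^2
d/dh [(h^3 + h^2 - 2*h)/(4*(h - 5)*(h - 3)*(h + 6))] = (-3*h^4 - 62*h^3 + 233*h^2 + 180*h - 180)/(4*(h^6 - 4*h^5 - 62*h^4 + 312*h^3 + 729*h^2 - 5940*h + 8100))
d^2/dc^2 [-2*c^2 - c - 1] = -4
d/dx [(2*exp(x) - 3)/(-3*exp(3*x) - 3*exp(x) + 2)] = (3*(2*exp(x) - 3)*(3*exp(2*x) + 1) - 6*exp(3*x) - 6*exp(x) + 4)*exp(x)/(3*exp(3*x) + 3*exp(x) - 2)^2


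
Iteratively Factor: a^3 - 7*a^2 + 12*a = (a - 3)*(a^2 - 4*a) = (a - 4)*(a - 3)*(a)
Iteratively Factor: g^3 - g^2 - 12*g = (g)*(g^2 - g - 12) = g*(g - 4)*(g + 3)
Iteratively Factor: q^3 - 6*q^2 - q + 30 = (q - 3)*(q^2 - 3*q - 10) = (q - 3)*(q + 2)*(q - 5)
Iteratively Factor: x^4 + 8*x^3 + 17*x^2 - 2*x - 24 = (x - 1)*(x^3 + 9*x^2 + 26*x + 24) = (x - 1)*(x + 4)*(x^2 + 5*x + 6) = (x - 1)*(x + 2)*(x + 4)*(x + 3)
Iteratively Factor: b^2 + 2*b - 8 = (b + 4)*(b - 2)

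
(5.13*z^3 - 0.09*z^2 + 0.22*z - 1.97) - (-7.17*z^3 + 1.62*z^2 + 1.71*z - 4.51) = 12.3*z^3 - 1.71*z^2 - 1.49*z + 2.54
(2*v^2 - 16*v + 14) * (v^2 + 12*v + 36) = 2*v^4 + 8*v^3 - 106*v^2 - 408*v + 504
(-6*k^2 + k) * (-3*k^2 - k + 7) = 18*k^4 + 3*k^3 - 43*k^2 + 7*k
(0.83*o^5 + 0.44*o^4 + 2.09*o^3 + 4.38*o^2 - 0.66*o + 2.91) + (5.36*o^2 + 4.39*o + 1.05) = 0.83*o^5 + 0.44*o^4 + 2.09*o^3 + 9.74*o^2 + 3.73*o + 3.96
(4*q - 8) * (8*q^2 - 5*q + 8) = 32*q^3 - 84*q^2 + 72*q - 64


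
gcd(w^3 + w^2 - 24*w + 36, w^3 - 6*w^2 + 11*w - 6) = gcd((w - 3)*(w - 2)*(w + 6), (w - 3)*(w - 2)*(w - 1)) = w^2 - 5*w + 6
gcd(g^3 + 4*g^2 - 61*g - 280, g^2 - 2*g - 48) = g - 8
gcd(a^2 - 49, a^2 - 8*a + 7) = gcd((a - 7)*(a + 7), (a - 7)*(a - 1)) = a - 7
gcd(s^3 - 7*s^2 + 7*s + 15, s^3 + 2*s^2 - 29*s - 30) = s^2 - 4*s - 5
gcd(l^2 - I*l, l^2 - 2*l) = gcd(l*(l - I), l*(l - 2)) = l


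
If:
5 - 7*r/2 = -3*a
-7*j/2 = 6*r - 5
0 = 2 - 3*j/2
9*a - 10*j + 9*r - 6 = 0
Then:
No Solution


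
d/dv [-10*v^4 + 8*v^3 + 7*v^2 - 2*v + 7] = -40*v^3 + 24*v^2 + 14*v - 2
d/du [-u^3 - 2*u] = -3*u^2 - 2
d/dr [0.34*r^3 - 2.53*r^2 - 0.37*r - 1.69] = 1.02*r^2 - 5.06*r - 0.37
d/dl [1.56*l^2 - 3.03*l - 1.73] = 3.12*l - 3.03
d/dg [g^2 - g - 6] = 2*g - 1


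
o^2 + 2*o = o*(o + 2)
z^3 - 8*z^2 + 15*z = z*(z - 5)*(z - 3)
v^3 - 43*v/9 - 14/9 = (v - 7/3)*(v + 1/3)*(v + 2)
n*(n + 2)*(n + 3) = n^3 + 5*n^2 + 6*n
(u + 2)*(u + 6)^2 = u^3 + 14*u^2 + 60*u + 72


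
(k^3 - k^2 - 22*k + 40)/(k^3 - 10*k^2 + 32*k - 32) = (k + 5)/(k - 4)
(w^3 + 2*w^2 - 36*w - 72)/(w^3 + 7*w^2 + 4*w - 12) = (w - 6)/(w - 1)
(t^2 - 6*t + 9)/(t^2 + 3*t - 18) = (t - 3)/(t + 6)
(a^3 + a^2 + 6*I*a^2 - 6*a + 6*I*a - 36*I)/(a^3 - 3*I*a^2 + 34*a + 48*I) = (a^3 + a^2*(1 + 6*I) + 6*a*(-1 + I) - 36*I)/(a^3 - 3*I*a^2 + 34*a + 48*I)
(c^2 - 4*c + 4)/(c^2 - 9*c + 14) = (c - 2)/(c - 7)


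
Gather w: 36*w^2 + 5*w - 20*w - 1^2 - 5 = 36*w^2 - 15*w - 6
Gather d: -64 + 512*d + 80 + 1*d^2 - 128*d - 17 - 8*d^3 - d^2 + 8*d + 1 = -8*d^3 + 392*d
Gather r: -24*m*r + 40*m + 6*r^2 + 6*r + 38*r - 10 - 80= 40*m + 6*r^2 + r*(44 - 24*m) - 90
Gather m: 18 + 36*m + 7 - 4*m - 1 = 32*m + 24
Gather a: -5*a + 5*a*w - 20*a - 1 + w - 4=a*(5*w - 25) + w - 5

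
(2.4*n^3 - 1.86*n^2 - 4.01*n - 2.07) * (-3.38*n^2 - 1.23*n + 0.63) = -8.112*n^5 + 3.3348*n^4 + 17.3536*n^3 + 10.7571*n^2 + 0.0197999999999996*n - 1.3041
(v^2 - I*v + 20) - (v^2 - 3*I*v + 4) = 2*I*v + 16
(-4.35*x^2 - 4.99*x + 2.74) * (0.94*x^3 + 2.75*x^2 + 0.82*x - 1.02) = -4.089*x^5 - 16.6531*x^4 - 14.7139*x^3 + 7.8802*x^2 + 7.3366*x - 2.7948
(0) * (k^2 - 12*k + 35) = 0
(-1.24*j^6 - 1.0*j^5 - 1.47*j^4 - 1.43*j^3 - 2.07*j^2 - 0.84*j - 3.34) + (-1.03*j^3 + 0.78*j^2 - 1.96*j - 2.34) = -1.24*j^6 - 1.0*j^5 - 1.47*j^4 - 2.46*j^3 - 1.29*j^2 - 2.8*j - 5.68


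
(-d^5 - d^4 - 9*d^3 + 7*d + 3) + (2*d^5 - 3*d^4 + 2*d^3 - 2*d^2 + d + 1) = d^5 - 4*d^4 - 7*d^3 - 2*d^2 + 8*d + 4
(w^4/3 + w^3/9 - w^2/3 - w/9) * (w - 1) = w^5/3 - 2*w^4/9 - 4*w^3/9 + 2*w^2/9 + w/9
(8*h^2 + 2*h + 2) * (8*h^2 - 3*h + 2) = 64*h^4 - 8*h^3 + 26*h^2 - 2*h + 4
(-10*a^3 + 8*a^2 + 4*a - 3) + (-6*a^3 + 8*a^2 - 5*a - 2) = -16*a^3 + 16*a^2 - a - 5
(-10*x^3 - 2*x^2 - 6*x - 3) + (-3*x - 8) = -10*x^3 - 2*x^2 - 9*x - 11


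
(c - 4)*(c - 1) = c^2 - 5*c + 4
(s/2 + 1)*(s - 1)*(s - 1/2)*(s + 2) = s^4/2 + 5*s^3/4 - 3*s^2/4 - 2*s + 1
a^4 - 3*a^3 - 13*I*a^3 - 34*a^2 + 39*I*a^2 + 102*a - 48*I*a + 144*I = (a - 3)*(a - 8*I)*(a - 6*I)*(a + I)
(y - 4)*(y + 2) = y^2 - 2*y - 8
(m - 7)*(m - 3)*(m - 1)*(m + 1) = m^4 - 10*m^3 + 20*m^2 + 10*m - 21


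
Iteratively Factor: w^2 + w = (w)*(w + 1)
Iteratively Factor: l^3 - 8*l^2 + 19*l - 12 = (l - 4)*(l^2 - 4*l + 3) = (l - 4)*(l - 1)*(l - 3)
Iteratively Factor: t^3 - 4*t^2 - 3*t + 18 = (t - 3)*(t^2 - t - 6) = (t - 3)^2*(t + 2)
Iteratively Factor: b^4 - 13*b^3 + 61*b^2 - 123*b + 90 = (b - 2)*(b^3 - 11*b^2 + 39*b - 45) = (b - 3)*(b - 2)*(b^2 - 8*b + 15) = (b - 3)^2*(b - 2)*(b - 5)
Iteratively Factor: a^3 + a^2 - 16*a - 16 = (a + 4)*(a^2 - 3*a - 4) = (a - 4)*(a + 4)*(a + 1)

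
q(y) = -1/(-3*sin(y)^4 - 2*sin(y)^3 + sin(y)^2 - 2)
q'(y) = -(12*sin(y)^3*cos(y) + 6*sin(y)^2*cos(y) - 2*sin(y)*cos(y))/(-3*sin(y)^4 - 2*sin(y)^3 + sin(y)^2 - 2)^2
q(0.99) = 0.25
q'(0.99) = -0.34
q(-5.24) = 0.24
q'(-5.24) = -0.30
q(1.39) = 0.17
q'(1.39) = -0.08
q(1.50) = 0.17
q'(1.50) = -0.03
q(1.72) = 0.17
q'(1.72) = 0.07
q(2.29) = 0.31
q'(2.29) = 0.44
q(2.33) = 0.33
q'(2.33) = 0.46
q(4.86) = 0.51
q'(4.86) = 0.14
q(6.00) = 0.53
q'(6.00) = -0.20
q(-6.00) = 0.50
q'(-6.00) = -0.04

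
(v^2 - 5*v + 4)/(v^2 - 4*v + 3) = (v - 4)/(v - 3)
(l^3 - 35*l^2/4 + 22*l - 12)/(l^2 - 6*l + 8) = (l^2 - 19*l/4 + 3)/(l - 2)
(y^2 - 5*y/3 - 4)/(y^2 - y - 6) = (y + 4/3)/(y + 2)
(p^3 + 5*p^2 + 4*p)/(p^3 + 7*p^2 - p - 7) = p*(p + 4)/(p^2 + 6*p - 7)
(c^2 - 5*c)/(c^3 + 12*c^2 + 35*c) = (c - 5)/(c^2 + 12*c + 35)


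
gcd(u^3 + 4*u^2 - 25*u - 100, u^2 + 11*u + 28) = u + 4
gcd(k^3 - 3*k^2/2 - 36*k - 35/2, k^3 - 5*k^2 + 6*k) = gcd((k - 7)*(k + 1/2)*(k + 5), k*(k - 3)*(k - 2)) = 1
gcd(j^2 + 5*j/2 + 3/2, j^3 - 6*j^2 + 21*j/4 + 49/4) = j + 1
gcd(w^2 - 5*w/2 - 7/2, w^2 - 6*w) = 1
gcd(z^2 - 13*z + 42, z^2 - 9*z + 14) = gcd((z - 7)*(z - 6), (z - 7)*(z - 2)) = z - 7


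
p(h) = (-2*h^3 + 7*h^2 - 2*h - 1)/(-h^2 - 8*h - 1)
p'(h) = (2*h + 8)*(-2*h^3 + 7*h^2 - 2*h - 1)/(-h^2 - 8*h - 1)^2 + (-6*h^2 + 14*h - 2)/(-h^2 - 8*h - 1)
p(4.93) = 1.24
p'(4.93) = 0.87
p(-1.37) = 2.48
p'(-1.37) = -2.40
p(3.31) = 0.09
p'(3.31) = 0.52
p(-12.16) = -90.23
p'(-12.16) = -8.01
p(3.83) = 0.40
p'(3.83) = 0.65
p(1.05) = -0.22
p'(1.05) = -0.37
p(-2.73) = 7.27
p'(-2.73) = -4.97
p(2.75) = -0.16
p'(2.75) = 0.36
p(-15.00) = -78.81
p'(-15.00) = -1.62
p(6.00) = 2.27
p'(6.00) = 1.04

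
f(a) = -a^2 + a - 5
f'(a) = 1 - 2*a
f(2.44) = -8.51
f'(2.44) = -3.88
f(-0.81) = -6.47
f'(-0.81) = 2.62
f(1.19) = -5.23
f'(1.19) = -1.38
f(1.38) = -5.52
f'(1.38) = -1.76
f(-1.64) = -9.33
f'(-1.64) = 4.28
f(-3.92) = -24.29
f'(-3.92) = 8.84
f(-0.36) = -5.49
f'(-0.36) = 1.72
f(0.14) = -4.88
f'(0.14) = 0.72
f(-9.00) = -95.00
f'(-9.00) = 19.00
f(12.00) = -137.00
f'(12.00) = -23.00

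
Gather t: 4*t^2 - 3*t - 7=4*t^2 - 3*t - 7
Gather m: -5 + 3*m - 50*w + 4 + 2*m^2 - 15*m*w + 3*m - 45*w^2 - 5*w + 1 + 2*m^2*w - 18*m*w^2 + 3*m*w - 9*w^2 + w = m^2*(2*w + 2) + m*(-18*w^2 - 12*w + 6) - 54*w^2 - 54*w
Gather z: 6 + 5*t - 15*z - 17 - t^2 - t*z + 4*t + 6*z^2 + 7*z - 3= -t^2 + 9*t + 6*z^2 + z*(-t - 8) - 14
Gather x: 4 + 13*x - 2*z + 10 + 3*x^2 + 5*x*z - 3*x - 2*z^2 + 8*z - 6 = 3*x^2 + x*(5*z + 10) - 2*z^2 + 6*z + 8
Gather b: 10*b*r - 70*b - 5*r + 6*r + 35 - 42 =b*(10*r - 70) + r - 7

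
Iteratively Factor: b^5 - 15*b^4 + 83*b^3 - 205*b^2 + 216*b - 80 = (b - 4)*(b^4 - 11*b^3 + 39*b^2 - 49*b + 20) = (b - 4)*(b - 1)*(b^3 - 10*b^2 + 29*b - 20) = (b - 4)^2*(b - 1)*(b^2 - 6*b + 5) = (b - 5)*(b - 4)^2*(b - 1)*(b - 1)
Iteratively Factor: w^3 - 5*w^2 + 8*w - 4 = (w - 1)*(w^2 - 4*w + 4) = (w - 2)*(w - 1)*(w - 2)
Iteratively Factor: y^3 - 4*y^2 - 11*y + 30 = (y - 2)*(y^2 - 2*y - 15) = (y - 2)*(y + 3)*(y - 5)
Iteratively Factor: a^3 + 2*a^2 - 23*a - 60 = (a + 3)*(a^2 - a - 20) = (a - 5)*(a + 3)*(a + 4)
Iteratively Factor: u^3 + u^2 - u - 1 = (u + 1)*(u^2 - 1) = (u + 1)^2*(u - 1)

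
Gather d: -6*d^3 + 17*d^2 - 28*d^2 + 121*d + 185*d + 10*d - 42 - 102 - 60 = -6*d^3 - 11*d^2 + 316*d - 204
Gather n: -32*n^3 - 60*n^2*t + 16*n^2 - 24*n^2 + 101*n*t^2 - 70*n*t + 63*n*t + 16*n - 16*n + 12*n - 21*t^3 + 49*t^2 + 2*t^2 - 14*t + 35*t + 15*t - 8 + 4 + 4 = -32*n^3 + n^2*(-60*t - 8) + n*(101*t^2 - 7*t + 12) - 21*t^3 + 51*t^2 + 36*t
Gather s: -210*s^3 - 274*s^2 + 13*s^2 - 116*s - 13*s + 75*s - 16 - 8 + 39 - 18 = -210*s^3 - 261*s^2 - 54*s - 3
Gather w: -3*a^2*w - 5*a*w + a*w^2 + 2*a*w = a*w^2 + w*(-3*a^2 - 3*a)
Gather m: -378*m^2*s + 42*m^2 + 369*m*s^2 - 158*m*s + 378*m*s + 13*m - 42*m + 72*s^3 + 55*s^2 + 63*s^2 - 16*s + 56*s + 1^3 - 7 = m^2*(42 - 378*s) + m*(369*s^2 + 220*s - 29) + 72*s^3 + 118*s^2 + 40*s - 6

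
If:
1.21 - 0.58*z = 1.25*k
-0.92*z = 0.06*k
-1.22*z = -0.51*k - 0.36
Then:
No Solution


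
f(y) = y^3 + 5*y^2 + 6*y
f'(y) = 3*y^2 + 10*y + 6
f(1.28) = 17.97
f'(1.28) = 23.72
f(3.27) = 108.05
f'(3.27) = 70.78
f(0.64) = 6.15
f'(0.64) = 13.63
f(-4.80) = -24.19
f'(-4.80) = 27.12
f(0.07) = 0.44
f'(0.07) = 6.71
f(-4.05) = -8.72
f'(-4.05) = 14.71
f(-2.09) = 0.17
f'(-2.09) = -1.80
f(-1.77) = -0.50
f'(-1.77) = -2.30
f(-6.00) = -72.00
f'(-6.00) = 54.00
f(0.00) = 0.00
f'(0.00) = 6.00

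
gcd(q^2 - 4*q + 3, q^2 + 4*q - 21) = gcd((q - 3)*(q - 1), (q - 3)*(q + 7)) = q - 3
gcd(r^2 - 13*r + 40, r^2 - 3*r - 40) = r - 8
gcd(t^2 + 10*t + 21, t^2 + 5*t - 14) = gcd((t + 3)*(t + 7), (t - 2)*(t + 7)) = t + 7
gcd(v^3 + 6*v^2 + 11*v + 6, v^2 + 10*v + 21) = v + 3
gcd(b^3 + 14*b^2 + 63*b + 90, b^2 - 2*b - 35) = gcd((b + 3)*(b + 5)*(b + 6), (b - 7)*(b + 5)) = b + 5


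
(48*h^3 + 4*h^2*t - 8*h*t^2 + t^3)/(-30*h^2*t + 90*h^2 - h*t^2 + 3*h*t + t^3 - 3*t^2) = (-8*h^2 - 2*h*t + t^2)/(5*h*t - 15*h + t^2 - 3*t)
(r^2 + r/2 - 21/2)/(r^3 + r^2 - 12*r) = (r + 7/2)/(r*(r + 4))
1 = 1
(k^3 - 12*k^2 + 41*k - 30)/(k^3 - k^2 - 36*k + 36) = (k - 5)/(k + 6)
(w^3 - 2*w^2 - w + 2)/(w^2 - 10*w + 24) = (w^3 - 2*w^2 - w + 2)/(w^2 - 10*w + 24)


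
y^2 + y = y*(y + 1)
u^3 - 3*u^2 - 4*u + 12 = (u - 3)*(u - 2)*(u + 2)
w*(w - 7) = w^2 - 7*w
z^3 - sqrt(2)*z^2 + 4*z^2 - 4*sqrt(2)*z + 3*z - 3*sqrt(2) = (z + 1)*(z + 3)*(z - sqrt(2))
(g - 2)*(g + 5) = g^2 + 3*g - 10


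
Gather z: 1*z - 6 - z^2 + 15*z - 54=-z^2 + 16*z - 60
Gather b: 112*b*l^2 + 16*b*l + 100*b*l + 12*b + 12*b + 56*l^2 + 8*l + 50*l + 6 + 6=b*(112*l^2 + 116*l + 24) + 56*l^2 + 58*l + 12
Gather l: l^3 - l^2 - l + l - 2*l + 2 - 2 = l^3 - l^2 - 2*l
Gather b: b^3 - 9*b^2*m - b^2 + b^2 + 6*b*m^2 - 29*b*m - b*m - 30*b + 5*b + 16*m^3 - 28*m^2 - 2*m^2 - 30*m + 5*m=b^3 - 9*b^2*m + b*(6*m^2 - 30*m - 25) + 16*m^3 - 30*m^2 - 25*m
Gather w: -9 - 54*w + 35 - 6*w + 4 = 30 - 60*w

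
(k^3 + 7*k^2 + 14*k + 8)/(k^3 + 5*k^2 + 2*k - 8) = (k + 1)/(k - 1)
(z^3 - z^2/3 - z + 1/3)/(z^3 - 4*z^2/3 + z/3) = (z + 1)/z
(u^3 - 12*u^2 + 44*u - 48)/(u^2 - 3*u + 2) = (u^2 - 10*u + 24)/(u - 1)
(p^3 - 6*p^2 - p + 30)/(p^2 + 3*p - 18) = (p^2 - 3*p - 10)/(p + 6)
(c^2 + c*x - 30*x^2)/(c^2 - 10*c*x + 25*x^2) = (-c - 6*x)/(-c + 5*x)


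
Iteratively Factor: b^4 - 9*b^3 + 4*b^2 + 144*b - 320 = (b - 5)*(b^3 - 4*b^2 - 16*b + 64) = (b - 5)*(b - 4)*(b^2 - 16) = (b - 5)*(b - 4)^2*(b + 4)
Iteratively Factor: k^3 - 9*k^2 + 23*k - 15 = (k - 1)*(k^2 - 8*k + 15) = (k - 5)*(k - 1)*(k - 3)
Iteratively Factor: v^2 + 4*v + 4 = (v + 2)*(v + 2)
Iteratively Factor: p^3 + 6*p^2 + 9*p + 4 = (p + 1)*(p^2 + 5*p + 4) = (p + 1)*(p + 4)*(p + 1)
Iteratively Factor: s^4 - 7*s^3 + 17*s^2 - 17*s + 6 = (s - 1)*(s^3 - 6*s^2 + 11*s - 6) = (s - 1)^2*(s^2 - 5*s + 6) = (s - 2)*(s - 1)^2*(s - 3)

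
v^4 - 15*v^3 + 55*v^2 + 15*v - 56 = (v - 8)*(v - 7)*(v - 1)*(v + 1)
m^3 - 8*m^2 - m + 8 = (m - 8)*(m - 1)*(m + 1)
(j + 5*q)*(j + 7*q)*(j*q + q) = j^3*q + 12*j^2*q^2 + j^2*q + 35*j*q^3 + 12*j*q^2 + 35*q^3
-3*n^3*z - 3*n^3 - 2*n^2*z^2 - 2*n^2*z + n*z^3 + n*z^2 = (-3*n + z)*(n + z)*(n*z + n)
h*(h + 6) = h^2 + 6*h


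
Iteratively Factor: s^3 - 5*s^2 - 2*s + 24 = (s - 3)*(s^2 - 2*s - 8) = (s - 4)*(s - 3)*(s + 2)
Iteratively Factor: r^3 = (r)*(r^2) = r^2*(r)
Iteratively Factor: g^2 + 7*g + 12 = (g + 4)*(g + 3)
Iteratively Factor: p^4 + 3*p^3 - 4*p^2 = (p - 1)*(p^3 + 4*p^2) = (p - 1)*(p + 4)*(p^2) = p*(p - 1)*(p + 4)*(p)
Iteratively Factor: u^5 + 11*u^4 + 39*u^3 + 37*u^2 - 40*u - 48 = (u - 1)*(u^4 + 12*u^3 + 51*u^2 + 88*u + 48) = (u - 1)*(u + 4)*(u^3 + 8*u^2 + 19*u + 12) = (u - 1)*(u + 1)*(u + 4)*(u^2 + 7*u + 12) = (u - 1)*(u + 1)*(u + 3)*(u + 4)*(u + 4)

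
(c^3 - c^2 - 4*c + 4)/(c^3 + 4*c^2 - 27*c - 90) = (c^3 - c^2 - 4*c + 4)/(c^3 + 4*c^2 - 27*c - 90)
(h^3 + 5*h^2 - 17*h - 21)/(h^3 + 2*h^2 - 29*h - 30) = (h^2 + 4*h - 21)/(h^2 + h - 30)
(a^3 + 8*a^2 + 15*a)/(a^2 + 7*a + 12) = a*(a + 5)/(a + 4)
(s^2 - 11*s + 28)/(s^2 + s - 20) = (s - 7)/(s + 5)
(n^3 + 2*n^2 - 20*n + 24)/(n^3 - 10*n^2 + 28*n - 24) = (n + 6)/(n - 6)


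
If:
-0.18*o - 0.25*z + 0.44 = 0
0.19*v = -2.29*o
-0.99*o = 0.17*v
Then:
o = 0.00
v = 0.00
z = 1.76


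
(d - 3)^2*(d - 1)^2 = d^4 - 8*d^3 + 22*d^2 - 24*d + 9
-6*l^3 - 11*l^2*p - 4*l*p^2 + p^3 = (-6*l + p)*(l + p)^2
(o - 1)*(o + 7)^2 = o^3 + 13*o^2 + 35*o - 49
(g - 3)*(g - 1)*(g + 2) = g^3 - 2*g^2 - 5*g + 6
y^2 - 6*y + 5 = (y - 5)*(y - 1)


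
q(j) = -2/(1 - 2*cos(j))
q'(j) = 4*sin(j)/(1 - 2*cos(j))^2 = 4*sin(j)/(2*cos(j) - 1)^2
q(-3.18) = -0.67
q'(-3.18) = 0.02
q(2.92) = -0.68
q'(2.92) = 0.10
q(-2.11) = -0.99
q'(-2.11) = -0.84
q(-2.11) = -0.99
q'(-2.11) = -0.84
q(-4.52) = -1.45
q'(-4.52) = 2.05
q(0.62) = 3.19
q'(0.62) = 5.90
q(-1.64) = -1.76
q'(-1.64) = -3.08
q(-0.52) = 2.72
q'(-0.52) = -3.67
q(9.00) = -0.71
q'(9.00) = 0.21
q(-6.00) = 2.17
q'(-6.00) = 1.32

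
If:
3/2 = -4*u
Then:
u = -3/8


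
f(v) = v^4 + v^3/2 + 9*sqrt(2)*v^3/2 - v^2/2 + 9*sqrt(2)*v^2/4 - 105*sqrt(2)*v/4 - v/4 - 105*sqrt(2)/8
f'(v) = 4*v^3 + 3*v^2/2 + 27*sqrt(2)*v^2/2 - v + 9*sqrt(2)*v/2 - 105*sqrt(2)/4 - 1/4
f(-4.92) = -1.28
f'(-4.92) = -41.69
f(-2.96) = 14.31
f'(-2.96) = 23.43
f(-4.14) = -11.16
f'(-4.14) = 9.52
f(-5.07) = 6.06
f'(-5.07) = -56.55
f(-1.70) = 27.35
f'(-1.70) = -6.63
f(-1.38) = 23.71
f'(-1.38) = -16.07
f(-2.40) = 24.87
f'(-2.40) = 13.07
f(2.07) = -5.19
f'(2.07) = 97.44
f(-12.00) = 9691.20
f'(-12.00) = -4048.51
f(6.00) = 2632.37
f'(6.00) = 1600.12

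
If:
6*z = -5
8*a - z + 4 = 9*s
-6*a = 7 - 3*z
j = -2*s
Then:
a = -19/12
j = 47/27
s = -47/54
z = -5/6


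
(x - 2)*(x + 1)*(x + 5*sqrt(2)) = x^3 - x^2 + 5*sqrt(2)*x^2 - 5*sqrt(2)*x - 2*x - 10*sqrt(2)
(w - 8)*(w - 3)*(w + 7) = w^3 - 4*w^2 - 53*w + 168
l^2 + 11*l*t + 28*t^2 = (l + 4*t)*(l + 7*t)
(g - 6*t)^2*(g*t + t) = g^3*t - 12*g^2*t^2 + g^2*t + 36*g*t^3 - 12*g*t^2 + 36*t^3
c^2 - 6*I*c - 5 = (c - 5*I)*(c - I)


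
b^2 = b^2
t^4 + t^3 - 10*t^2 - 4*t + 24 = (t - 2)^2*(t + 2)*(t + 3)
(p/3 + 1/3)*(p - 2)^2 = p^3/3 - p^2 + 4/3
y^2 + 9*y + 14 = (y + 2)*(y + 7)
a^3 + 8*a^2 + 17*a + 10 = (a + 1)*(a + 2)*(a + 5)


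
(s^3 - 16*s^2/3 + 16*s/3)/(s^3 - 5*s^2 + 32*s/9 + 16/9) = 3*s/(3*s + 1)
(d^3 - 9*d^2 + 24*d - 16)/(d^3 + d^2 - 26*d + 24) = (d - 4)/(d + 6)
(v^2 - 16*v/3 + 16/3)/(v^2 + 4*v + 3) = (3*v^2 - 16*v + 16)/(3*(v^2 + 4*v + 3))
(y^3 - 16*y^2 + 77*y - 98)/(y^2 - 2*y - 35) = (y^2 - 9*y + 14)/(y + 5)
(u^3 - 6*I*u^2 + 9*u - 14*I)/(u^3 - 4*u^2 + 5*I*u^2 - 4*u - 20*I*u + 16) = (u^3 - 6*I*u^2 + 9*u - 14*I)/(u^3 + u^2*(-4 + 5*I) + u*(-4 - 20*I) + 16)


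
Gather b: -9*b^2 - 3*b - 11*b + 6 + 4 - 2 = -9*b^2 - 14*b + 8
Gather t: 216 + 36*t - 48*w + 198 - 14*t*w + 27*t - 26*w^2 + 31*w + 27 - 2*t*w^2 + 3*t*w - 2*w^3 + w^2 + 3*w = t*(-2*w^2 - 11*w + 63) - 2*w^3 - 25*w^2 - 14*w + 441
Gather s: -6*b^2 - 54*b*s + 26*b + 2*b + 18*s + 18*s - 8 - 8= -6*b^2 + 28*b + s*(36 - 54*b) - 16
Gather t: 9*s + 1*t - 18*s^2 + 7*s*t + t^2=-18*s^2 + 9*s + t^2 + t*(7*s + 1)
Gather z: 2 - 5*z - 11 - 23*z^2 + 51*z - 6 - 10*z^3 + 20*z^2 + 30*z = -10*z^3 - 3*z^2 + 76*z - 15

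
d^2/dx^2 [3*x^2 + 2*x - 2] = 6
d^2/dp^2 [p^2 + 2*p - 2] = 2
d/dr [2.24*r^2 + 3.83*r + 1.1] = 4.48*r + 3.83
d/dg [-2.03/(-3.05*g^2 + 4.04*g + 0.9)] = (8.2012 - 12.383*g)/(-3.05*g^2 + 4.04*g + 0.9)^2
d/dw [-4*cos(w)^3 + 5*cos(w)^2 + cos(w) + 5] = (12*cos(w)^2 - 10*cos(w) - 1)*sin(w)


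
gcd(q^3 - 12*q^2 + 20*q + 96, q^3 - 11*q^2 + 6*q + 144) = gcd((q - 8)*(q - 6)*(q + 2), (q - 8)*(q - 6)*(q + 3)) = q^2 - 14*q + 48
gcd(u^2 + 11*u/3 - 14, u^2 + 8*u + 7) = 1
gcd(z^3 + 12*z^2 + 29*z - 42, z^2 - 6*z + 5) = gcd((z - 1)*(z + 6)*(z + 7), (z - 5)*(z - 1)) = z - 1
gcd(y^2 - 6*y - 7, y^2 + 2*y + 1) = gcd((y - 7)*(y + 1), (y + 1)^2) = y + 1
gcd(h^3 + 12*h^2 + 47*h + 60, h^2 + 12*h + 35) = h + 5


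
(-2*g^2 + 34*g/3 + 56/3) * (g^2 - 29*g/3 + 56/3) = -2*g^4 + 92*g^3/3 - 1154*g^2/9 + 280*g/9 + 3136/9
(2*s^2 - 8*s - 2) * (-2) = -4*s^2 + 16*s + 4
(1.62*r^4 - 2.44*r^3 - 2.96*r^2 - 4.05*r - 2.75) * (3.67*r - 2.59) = 5.9454*r^5 - 13.1506*r^4 - 4.5436*r^3 - 7.1971*r^2 + 0.397*r + 7.1225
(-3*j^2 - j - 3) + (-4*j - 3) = -3*j^2 - 5*j - 6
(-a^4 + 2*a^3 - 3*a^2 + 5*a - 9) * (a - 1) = -a^5 + 3*a^4 - 5*a^3 + 8*a^2 - 14*a + 9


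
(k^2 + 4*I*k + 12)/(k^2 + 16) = (k^2 + 4*I*k + 12)/(k^2 + 16)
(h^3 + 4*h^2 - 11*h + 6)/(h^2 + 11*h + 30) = (h^2 - 2*h + 1)/(h + 5)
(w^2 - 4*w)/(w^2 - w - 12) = w/(w + 3)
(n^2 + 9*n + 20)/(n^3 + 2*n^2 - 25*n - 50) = (n + 4)/(n^2 - 3*n - 10)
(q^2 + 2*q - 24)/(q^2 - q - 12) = (q + 6)/(q + 3)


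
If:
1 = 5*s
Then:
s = 1/5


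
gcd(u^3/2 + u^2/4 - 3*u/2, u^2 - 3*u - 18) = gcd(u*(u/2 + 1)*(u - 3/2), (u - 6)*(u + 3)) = 1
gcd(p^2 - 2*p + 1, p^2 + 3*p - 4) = p - 1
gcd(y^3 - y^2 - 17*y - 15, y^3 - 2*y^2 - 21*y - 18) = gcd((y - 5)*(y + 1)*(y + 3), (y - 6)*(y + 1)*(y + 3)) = y^2 + 4*y + 3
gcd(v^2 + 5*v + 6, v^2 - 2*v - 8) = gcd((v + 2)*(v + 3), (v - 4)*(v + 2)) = v + 2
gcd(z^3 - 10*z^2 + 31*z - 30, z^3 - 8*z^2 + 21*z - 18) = z^2 - 5*z + 6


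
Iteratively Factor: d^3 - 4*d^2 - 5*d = (d - 5)*(d^2 + d) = (d - 5)*(d + 1)*(d)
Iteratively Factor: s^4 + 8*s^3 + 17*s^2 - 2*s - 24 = (s + 4)*(s^3 + 4*s^2 + s - 6) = (s + 3)*(s + 4)*(s^2 + s - 2) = (s - 1)*(s + 3)*(s + 4)*(s + 2)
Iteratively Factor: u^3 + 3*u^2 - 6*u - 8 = (u + 1)*(u^2 + 2*u - 8) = (u - 2)*(u + 1)*(u + 4)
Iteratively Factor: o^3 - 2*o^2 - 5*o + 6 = (o - 1)*(o^2 - o - 6) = (o - 1)*(o + 2)*(o - 3)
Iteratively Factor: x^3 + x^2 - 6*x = (x - 2)*(x^2 + 3*x) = x*(x - 2)*(x + 3)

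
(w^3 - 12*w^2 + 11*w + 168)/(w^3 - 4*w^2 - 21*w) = (w - 8)/w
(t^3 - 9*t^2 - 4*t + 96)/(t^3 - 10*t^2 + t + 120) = (t - 4)/(t - 5)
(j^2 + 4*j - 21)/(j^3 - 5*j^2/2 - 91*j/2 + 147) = 2*(j - 3)/(2*j^2 - 19*j + 42)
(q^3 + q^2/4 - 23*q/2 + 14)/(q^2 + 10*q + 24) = (4*q^2 - 15*q + 14)/(4*(q + 6))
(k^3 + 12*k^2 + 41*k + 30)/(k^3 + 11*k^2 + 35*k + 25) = (k + 6)/(k + 5)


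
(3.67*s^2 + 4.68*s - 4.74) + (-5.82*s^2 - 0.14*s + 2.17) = -2.15*s^2 + 4.54*s - 2.57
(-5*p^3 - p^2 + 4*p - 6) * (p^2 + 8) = -5*p^5 - p^4 - 36*p^3 - 14*p^2 + 32*p - 48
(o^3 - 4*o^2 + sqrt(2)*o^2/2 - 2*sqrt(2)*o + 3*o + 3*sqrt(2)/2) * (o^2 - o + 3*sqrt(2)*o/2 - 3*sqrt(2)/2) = o^5 - 5*o^4 + 2*sqrt(2)*o^4 - 10*sqrt(2)*o^3 + 17*o^3/2 - 21*o^2/2 + 14*sqrt(2)*o^2 - 6*sqrt(2)*o + 21*o/2 - 9/2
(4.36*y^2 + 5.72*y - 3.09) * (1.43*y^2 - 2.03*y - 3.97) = 6.2348*y^4 - 0.671200000000001*y^3 - 33.3395*y^2 - 16.4357*y + 12.2673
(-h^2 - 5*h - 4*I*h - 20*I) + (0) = -h^2 - 5*h - 4*I*h - 20*I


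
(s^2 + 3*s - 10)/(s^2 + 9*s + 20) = (s - 2)/(s + 4)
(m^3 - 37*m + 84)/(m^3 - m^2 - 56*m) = (m^2 - 7*m + 12)/(m*(m - 8))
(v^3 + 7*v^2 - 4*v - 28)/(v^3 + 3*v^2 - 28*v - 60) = (v^2 + 5*v - 14)/(v^2 + v - 30)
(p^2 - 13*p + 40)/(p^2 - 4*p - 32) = (p - 5)/(p + 4)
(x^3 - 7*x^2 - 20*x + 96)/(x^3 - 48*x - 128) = (x - 3)/(x + 4)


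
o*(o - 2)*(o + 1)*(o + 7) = o^4 + 6*o^3 - 9*o^2 - 14*o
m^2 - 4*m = m*(m - 4)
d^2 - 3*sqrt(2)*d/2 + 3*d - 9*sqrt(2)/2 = (d + 3)*(d - 3*sqrt(2)/2)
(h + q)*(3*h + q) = 3*h^2 + 4*h*q + q^2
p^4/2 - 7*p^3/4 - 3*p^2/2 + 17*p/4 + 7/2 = (p/2 + 1/2)*(p - 7/2)*(p - 2)*(p + 1)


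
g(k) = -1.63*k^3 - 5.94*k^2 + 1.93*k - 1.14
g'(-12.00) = -559.67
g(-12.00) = 1936.98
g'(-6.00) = -102.83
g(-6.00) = 125.52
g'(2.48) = -57.61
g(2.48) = -57.75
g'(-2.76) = -2.53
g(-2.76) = -17.45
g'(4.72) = -163.08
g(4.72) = -295.77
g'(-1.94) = 6.57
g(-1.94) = -15.34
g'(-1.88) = 6.98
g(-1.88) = -14.93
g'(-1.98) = 6.28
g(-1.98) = -15.60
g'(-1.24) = 9.14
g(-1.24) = -9.56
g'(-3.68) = -20.57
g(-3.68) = -7.45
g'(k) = -4.89*k^2 - 11.88*k + 1.93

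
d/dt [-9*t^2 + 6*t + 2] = 6 - 18*t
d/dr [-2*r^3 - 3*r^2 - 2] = 6*r*(-r - 1)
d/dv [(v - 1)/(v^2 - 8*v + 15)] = (v^2 - 8*v - 2*(v - 4)*(v - 1) + 15)/(v^2 - 8*v + 15)^2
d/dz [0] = 0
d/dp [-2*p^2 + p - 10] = 1 - 4*p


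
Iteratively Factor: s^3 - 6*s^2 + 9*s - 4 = (s - 1)*(s^2 - 5*s + 4) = (s - 1)^2*(s - 4)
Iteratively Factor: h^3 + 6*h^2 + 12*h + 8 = (h + 2)*(h^2 + 4*h + 4) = (h + 2)^2*(h + 2)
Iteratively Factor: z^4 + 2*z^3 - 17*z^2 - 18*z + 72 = (z - 2)*(z^3 + 4*z^2 - 9*z - 36) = (z - 2)*(z + 4)*(z^2 - 9) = (z - 3)*(z - 2)*(z + 4)*(z + 3)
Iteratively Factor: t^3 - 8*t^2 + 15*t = (t)*(t^2 - 8*t + 15) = t*(t - 3)*(t - 5)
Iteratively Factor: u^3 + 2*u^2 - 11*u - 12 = (u - 3)*(u^2 + 5*u + 4) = (u - 3)*(u + 1)*(u + 4)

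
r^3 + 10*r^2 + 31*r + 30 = (r + 2)*(r + 3)*(r + 5)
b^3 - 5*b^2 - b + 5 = (b - 5)*(b - 1)*(b + 1)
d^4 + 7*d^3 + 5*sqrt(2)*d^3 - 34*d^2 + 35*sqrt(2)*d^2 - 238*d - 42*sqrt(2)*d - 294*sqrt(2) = (d + 7)*(d - 3*sqrt(2))*(d + sqrt(2))*(d + 7*sqrt(2))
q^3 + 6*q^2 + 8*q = q*(q + 2)*(q + 4)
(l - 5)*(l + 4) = l^2 - l - 20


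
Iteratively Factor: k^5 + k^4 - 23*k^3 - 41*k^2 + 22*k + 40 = (k - 1)*(k^4 + 2*k^3 - 21*k^2 - 62*k - 40) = (k - 1)*(k + 2)*(k^3 - 21*k - 20) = (k - 5)*(k - 1)*(k + 2)*(k^2 + 5*k + 4) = (k - 5)*(k - 1)*(k + 1)*(k + 2)*(k + 4)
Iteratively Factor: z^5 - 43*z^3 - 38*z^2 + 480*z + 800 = (z + 4)*(z^4 - 4*z^3 - 27*z^2 + 70*z + 200) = (z - 5)*(z + 4)*(z^3 + z^2 - 22*z - 40) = (z - 5)*(z + 4)^2*(z^2 - 3*z - 10) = (z - 5)*(z + 2)*(z + 4)^2*(z - 5)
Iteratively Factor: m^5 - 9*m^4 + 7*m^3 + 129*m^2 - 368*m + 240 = (m - 3)*(m^4 - 6*m^3 - 11*m^2 + 96*m - 80) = (m - 5)*(m - 3)*(m^3 - m^2 - 16*m + 16) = (m - 5)*(m - 3)*(m + 4)*(m^2 - 5*m + 4) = (m - 5)*(m - 3)*(m - 1)*(m + 4)*(m - 4)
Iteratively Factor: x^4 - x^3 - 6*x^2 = (x)*(x^3 - x^2 - 6*x) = x*(x + 2)*(x^2 - 3*x) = x^2*(x + 2)*(x - 3)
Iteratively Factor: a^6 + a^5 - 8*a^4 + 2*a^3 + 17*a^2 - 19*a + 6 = (a + 2)*(a^5 - a^4 - 6*a^3 + 14*a^2 - 11*a + 3) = (a - 1)*(a + 2)*(a^4 - 6*a^2 + 8*a - 3) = (a - 1)^2*(a + 2)*(a^3 + a^2 - 5*a + 3) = (a - 1)^3*(a + 2)*(a^2 + 2*a - 3) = (a - 1)^4*(a + 2)*(a + 3)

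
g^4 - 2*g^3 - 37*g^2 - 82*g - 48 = (g - 8)*(g + 1)*(g + 2)*(g + 3)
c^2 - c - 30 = (c - 6)*(c + 5)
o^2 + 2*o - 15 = (o - 3)*(o + 5)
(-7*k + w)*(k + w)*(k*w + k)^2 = -7*k^4*w^2 - 14*k^4*w - 7*k^4 - 6*k^3*w^3 - 12*k^3*w^2 - 6*k^3*w + k^2*w^4 + 2*k^2*w^3 + k^2*w^2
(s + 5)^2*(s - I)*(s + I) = s^4 + 10*s^3 + 26*s^2 + 10*s + 25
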